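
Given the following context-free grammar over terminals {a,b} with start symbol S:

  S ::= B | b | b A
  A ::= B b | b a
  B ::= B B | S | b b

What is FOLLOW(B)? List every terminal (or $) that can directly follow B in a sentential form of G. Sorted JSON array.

FIRST iteration:
iter 1:
  A via A→b a: +{b}
  B via B→b b: +{b}
  S via S→B: +{b}
  FIRST[S]={b}  FIRST[A]={b}  FIRST[B]={b}
iter 2: done
  FIRST[S]={b}  FIRST[A]={b}  FIRST[B]={b}

FOLLOW iteration:
seed FOLLOW(S) with $
pass 1:
  A→B b: FOLLOW(B) ⊇ FIRST(b) = {b}; new: +{b}
  B→S: FOLLOW(S) ⊇ FOLLOW(B) ⊇ {b}; new: +{b}
  S→B: FOLLOW(B) ⊇ FOLLOW(S) ⊇ {$,b}; new: +{$}
  S→b A: FOLLOW(A) ⊇ FOLLOW(S) ⊇ {$,b}; new: +{$,b}
  FOLLOW[S]={$,b}  FOLLOW[A]={$,b}  FOLLOW[B]={$,b}
pass 2: (no change)
  FOLLOW[S]={$,b}  FOLLOW[A]={$,b}  FOLLOW[B]={$,b}

FOLLOW(B) = ["$", "b"]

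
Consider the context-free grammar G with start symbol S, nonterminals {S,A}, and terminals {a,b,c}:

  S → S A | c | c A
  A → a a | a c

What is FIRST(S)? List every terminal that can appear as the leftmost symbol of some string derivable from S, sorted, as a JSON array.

FIRST iteration:
[1]
  A via A→a a: +{a}
  S via S→c: +{c}
  FIRST[S]={c}  FIRST[A]={a}
[2] — fixpoint
  FIRST[S]={c}  FIRST[A]={a}

FIRST(S) = ["c"]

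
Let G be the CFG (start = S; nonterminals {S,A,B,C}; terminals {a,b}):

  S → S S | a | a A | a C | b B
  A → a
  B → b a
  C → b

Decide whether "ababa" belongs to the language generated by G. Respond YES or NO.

Convert to CNF:
  S -> S S | T0 B | T1 A | T1 C | a
  A -> a
  B -> T0 T1
  C -> b
  T0 -> b
  T1 -> a

CYK table (by increasing span):
  cell(0,0) a: {A,S,T1}  orig:{A,S}
  cell(1,1) b: {C,T0}  orig:{C}
  cell(2,2) a: {A,S,T1}  orig:{A,S}
  cell(3,3) b: {C,T0}  orig:{C}
  cell(4,4) a: {A,S,T1}  orig:{A,S}
  cell(0,1) ab: {S}
  cell(1,2) ba: {B}
  cell(2,3) ab: {S}
  cell(3,4) ba: {B}
  cell(0,2) aba: {S}
  cell(1,3) bab: ∅
  cell(2,4) aba: {S}
  cell(0,3) abab: {S}
  cell(1,4) baba: ∅
  cell(0,4) ababa: {S}

S ∈ T[0,4] ⇒ YES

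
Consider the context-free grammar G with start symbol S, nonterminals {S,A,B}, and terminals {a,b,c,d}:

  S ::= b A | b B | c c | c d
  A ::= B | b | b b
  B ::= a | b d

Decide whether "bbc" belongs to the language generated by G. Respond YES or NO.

Convert to CNF:
  S -> T0 A | T0 B | T2 T1 | T2 T2
  A -> T0 T0 | T0 T1 | a | b
  B -> T0 T1 | a
  T0 -> b
  T1 -> d
  T2 -> c

CYK table (by increasing span):
  T[0,0] 'b' = {A,T0}  orig:{A}
  T[1,1] 'b' = {A,T0}  orig:{A}
  T[2,2] 'c' = {T2}  orig:{}
  T[0,1] 'bb' = {A,S}
  T[1,2] 'bc' = ∅
  T[0,2] 'bbc' = ∅

S ∉ T[0,2] ⇒ NO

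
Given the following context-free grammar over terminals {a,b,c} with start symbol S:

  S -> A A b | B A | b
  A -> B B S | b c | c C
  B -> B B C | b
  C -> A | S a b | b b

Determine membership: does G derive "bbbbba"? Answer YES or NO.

Convert to CNF:
  S -> A X7 | B A | b
  A -> B X3 | T0 T1 | T1 C
  B -> B X4 | b
  C -> B X5 | S X6 | T0 T0 | T0 T1 | T1 C
  T0 -> b
  T1 -> c
  T2 -> a
  X3 -> B S
  X4 -> B C
  X5 -> B S
  X6 -> T2 T0
  X7 -> A T0

CYK table (by increasing span):
  T[0,0] 'b' = {B,S,T0}  orig:{B,S}
  T[1,1] 'b' = {B,S,T0}  orig:{B,S}
  T[2,2] 'b' = {B,S,T0}  orig:{B,S}
  T[3,3] 'b' = {B,S,T0}  orig:{B,S}
  T[4,4] 'b' = {B,S,T0}  orig:{B,S}
  T[5,5] 'a' = {T2}  orig:{}
  T[0,1] 'bb' = {C,X3,X5}  orig:{C}
  T[1,2] 'bb' = {C,X3,X5}  orig:{C}
  T[2,3] 'bb' = {C,X3,X5}  orig:{C}
  T[3,4] 'bb' = {C,X3,X5}  orig:{C}
  T[4,5] 'ba' = ∅
  T[0,2] 'bbb' = {A,C,X4}  orig:{A,C}
  T[1,3] 'bbb' = {A,C,X4}  orig:{A,C}
  T[2,4] 'bbb' = {A,C,X4}  orig:{A,C}
  T[3,5] 'bba' = ∅
  T[0,3] 'bbbb' = {B,S,X4,X7}  orig:{B,S}
  T[1,4] 'bbbb' = {B,S,X4,X7}  orig:{B,S}
  T[2,5] 'bbba' = ∅
  T[0,4] 'bbbbb' = {B,X3,X5}  orig:{B}
  T[1,5] 'bbbba' = ∅
  T[0,5] 'bbbbba' = ∅

S ∉ T[0,5] ⇒ NO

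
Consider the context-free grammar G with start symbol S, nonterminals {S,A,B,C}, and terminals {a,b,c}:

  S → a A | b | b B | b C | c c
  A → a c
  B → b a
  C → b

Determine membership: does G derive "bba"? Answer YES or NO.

CNF form of G:
  S -> T0 A | T1 T1 | T2 B | T2 C | b
  A -> T0 T1
  B -> T2 T0
  C -> b
  T0 -> a
  T1 -> c
  T2 -> b

Fill CYK table bottom-up:
  cell(0,0) b: {C,S,T2}  orig:{C,S}
  cell(1,1) b: {C,S,T2}  orig:{C,S}
  cell(2,2) a: {T0}  orig:{}
  cell(0,1) bb: {S}
  cell(1,2) ba: {B}
  cell(0,2) bba: {S}

S ∈ T[0,2] ⇒ YES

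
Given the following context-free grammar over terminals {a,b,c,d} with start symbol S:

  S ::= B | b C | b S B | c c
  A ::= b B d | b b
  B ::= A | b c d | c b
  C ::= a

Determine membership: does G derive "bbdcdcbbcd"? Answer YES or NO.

Convert to CNF:
  S -> T0 C | T0 T0 | T0 X6 | T0 X7 | T0 X8 | T2 T0 | T2 T2
  A -> T0 T0 | T0 X3
  B -> T0 T0 | T0 X4 | T0 X5 | T2 T0
  C -> a
  T0 -> b
  T1 -> d
  T2 -> c
  X3 -> B T1
  X4 -> B T1
  X5 -> T2 T1
  X6 -> B T1
  X7 -> S B
  X8 -> T2 T1

CYK table (by increasing span):
  T[0,0] 'b' = {T0}  orig:{}
  T[1,1] 'b' = {T0}  orig:{}
  T[2,2] 'd' = {T1}  orig:{}
  T[3,3] 'c' = {T2}  orig:{}
  T[4,4] 'd' = {T1}  orig:{}
  T[5,5] 'c' = {T2}  orig:{}
  T[6,6] 'b' = {T0}  orig:{}
  T[7,7] 'b' = {T0}  orig:{}
  T[8,8] 'c' = {T2}  orig:{}
  T[9,9] 'd' = {T1}  orig:{}
  T[0,1] 'bb' = {A,B,S}
  T[1,2] 'bd' = ∅
  T[2,3] 'dc' = ∅
  T[3,4] 'cd' = {X5,X8}  orig:{}
  T[4,5] 'dc' = ∅
  T[5,6] 'cb' = {B,S}
  T[6,7] 'bb' = {A,B,S}
  T[7,8] 'bc' = ∅
  T[8,9] 'cd' = {X5,X8}  orig:{}
  T[0,2] 'bbd' = {X3,X4,X6}  orig:{}
  T[1,3] 'bdc' = ∅
  T[2,4] 'dcd' = ∅
  T[3,5] 'cdc' = ∅
  T[4,6] 'dcb' = ∅
  T[5,7] 'cbb' = ∅
  T[6,8] 'bbc' = ∅
  T[7,9] 'bcd' = {B,S}
  T[0,3] 'bbdc' = ∅
  T[1,4] 'bdcd' = ∅
  T[2,5] 'dcdc' = ∅
  T[3,6] 'cdcb' = ∅
  T[4,7] 'dcbb' = ∅
  T[5,8] 'cbbc' = ∅
  T[6,9] 'bbcd' = ∅
  T[0,4] 'bbdcd' = ∅
  T[1,5] 'bdcdc' = ∅
  T[2,6] 'dcdcb' = ∅
  T[3,7] 'cdcbb' = ∅
  T[4,8] 'dcbbc' = ∅
  T[5,9] 'cbbcd' = {X7}  orig:{}
  T[0,5] 'bbdcdc' = ∅
  T[1,6] 'bdcdcb' = ∅
  T[2,7] 'dcdcbb' = ∅
  T[3,8] 'cdcbbc' = ∅
  T[4,9] 'dcbbcd' = ∅
  T[0,6] 'bbdcdcb' = ∅
  T[1,7] 'bdcdcbb' = ∅
  T[2,8] 'dcdcbbc' = ∅
  T[3,9] 'cdcbbcd' = ∅
  T[0,7] 'bbdcdcbb' = ∅
  T[1,8] 'bdcdcbbc' = ∅
  T[2,9] 'dcdcbbcd' = ∅
  T[0,8] 'bbdcdcbbc' = ∅
  T[1,9] 'bdcdcbbcd' = ∅
  T[0,9] 'bbdcdcbbcd' = ∅

S ∉ T[0,9] ⇒ NO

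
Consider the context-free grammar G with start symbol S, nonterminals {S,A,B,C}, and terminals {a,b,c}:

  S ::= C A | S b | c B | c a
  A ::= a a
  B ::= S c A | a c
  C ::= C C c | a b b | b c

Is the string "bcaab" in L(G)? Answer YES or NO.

Convert to CNF:
  S -> C A | S T2 | T1 B | T1 T0
  A -> T0 T0
  B -> S X3 | T0 T1
  C -> C X4 | T0 X5 | T2 T1
  T0 -> a
  T1 -> c
  T2 -> b
  X3 -> T1 A
  X4 -> C T1
  X5 -> T2 T2

CYK fill:
  [0..0]={T2}  "b"  orig:{}
  [1..1]={T1}  "c"  orig:{}
  [2..2]={T0}  "a"  orig:{}
  [3..3]={T0}  "a"  orig:{}
  [4..4]={T2}  "b"  orig:{}
  [0..1]={C}  "bc"
  [1..2]={S}  "ca"
  [2..3]={A}  "aa"
  [3..4]=∅  "ab"
  [0..2]=∅  "bca"
  [1..3]={X3}  "caa"  orig:{}
  [2..4]=∅  "aab"
  [0..3]={S}  "bcaa"
  [1..4]=∅  "caab"
  [0..4]={S}  "bcaab"

S ∈ T[0,4] ⇒ YES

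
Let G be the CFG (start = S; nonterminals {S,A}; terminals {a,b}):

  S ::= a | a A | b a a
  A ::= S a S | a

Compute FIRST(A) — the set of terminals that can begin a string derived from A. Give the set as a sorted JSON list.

FIRST iteration:
[1]
  A via A→a: +{a}
  S via S→a: +{a}
  S via S→b a a: +{b}
  FIRST(S)={a,b}  FIRST(A)={a}
[2]
  A via A→S a S: +{b}
  FIRST(S)={a,b}  FIRST(A)={a,b}
[3] (no change)
  FIRST(S)={a,b}  FIRST(A)={a,b}

FIRST(A) = ["a", "b"]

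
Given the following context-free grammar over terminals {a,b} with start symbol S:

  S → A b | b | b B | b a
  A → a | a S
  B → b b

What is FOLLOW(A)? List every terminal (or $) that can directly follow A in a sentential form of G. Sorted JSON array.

FIRST iteration:
iter 1:
  A via A→a: +{a}
  B via B→b b: +{b}
  S via S→A b: +{a}
  S via S→b: +{b}
  FIRST(S)={a,b}  FIRST(A)={a}  FIRST(B)={b}
iter 2: — fixpoint
  FIRST(S)={a,b}  FIRST(A)={a}  FIRST(B)={b}

Compute FOLLOW by fixpoint:
FOLLOW(S) := {$}
iter 1:
  S→A b: FOLLOW(A) ⊇ FIRST(b) = {b}; new: +{b}
  S→b B: FOLLOW(B) ⊇ FOLLOW(S) ⊇ {$}; new: +{$}
  FOLLOW(S)={$}  FOLLOW(A)={b}  FOLLOW(B)={$}
iter 2:
  A→a S: FOLLOW(S) ⊇ FOLLOW(A) ⊇ {b}; new: +{b}
  S→b B: FOLLOW(B) ⊇ FOLLOW(S) ⊇ {$,b}; new: +{b}
  FOLLOW(S)={$,b}  FOLLOW(A)={b}  FOLLOW(B)={$,b}
iter 3: — fixpoint
  FOLLOW(S)={$,b}  FOLLOW(A)={b}  FOLLOW(B)={$,b}

FOLLOW(A) = ["b"]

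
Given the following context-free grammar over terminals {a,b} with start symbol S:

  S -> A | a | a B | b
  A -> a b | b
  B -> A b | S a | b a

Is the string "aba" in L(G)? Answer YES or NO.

CNF form of G:
  S -> T0 B | T0 T1 | a | b
  A -> T0 T1 | b
  B -> A T1 | S T0 | T1 T0
  T0 -> a
  T1 -> b

CYK table (by increasing span):
  T[0,0] 'a' = {S,T0}  orig:{S}
  T[1,1] 'b' = {A,S,T1}  orig:{A,S}
  T[2,2] 'a' = {S,T0}  orig:{S}
  T[0,1] 'ab' = {A,S}
  T[1,2] 'ba' = {B}
  T[0,2] 'aba' = {B,S}

S ∈ T[0,2] ⇒ YES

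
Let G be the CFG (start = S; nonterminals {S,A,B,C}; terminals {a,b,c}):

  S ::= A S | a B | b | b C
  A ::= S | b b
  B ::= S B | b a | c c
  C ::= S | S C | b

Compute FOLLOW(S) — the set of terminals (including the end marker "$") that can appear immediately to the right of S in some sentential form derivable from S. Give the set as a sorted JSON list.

Compute FIRST by fixpoint:
iter 1:
  A via A→b b: +{b}
  B via B→b a: +{b}
  B via B→c c: +{c}
  C via C→b: +{b}
  S via S→A S: +{b}
  S via S→a B: +{a}
  FIRST(S)={a,b}  FIRST(A)={b}  FIRST(B)={b,c}  FIRST(C)={b}
iter 2:
  A via A→S: +{a}
  B via B→S B: +{a}
  C via C→S: +{a}
  FIRST(S)={a,b}  FIRST(A)={a,b}  FIRST(B)={a,b,c}  FIRST(C)={a,b}
iter 3: (no change)
  FIRST(S)={a,b}  FIRST(A)={a,b}  FIRST(B)={a,b,c}  FIRST(C)={a,b}

Compute FOLLOW by fixpoint:
initialize: $ ∈ FOLLOW(S)
round 1:
  B→S B: FOLLOW(S) ⊇ FIRST(B) = {a,b,c}; new: +{a,b,c}
  S→A S: FOLLOW(A) ⊇ FIRST(S) = {a,b}; new: +{a,b}
  S→a B: FOLLOW(B) ⊇ FOLLOW(S) ⊇ {$,a,b,c}; new: +{$,a,b,c}
  S→b C: FOLLOW(C) ⊇ FOLLOW(S) ⊇ {$,a,b,c}; new: +{$,a,b,c}
  FOLLOW(S)={$,a,b,c}  FOLLOW(A)={a,b}  FOLLOW(B)={$,a,b,c}  FOLLOW(C)={$,a,b,c}
round 2: (no change)
  FOLLOW(S)={$,a,b,c}  FOLLOW(A)={a,b}  FOLLOW(B)={$,a,b,c}  FOLLOW(C)={$,a,b,c}

FOLLOW(S) = ["$", "a", "b", "c"]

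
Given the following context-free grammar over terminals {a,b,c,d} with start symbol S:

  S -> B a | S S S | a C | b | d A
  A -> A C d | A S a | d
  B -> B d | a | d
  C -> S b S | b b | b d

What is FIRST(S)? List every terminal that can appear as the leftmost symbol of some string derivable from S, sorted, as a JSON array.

FIRST sets, iterate to fixpoint:
iter 1:
  A via A→d: +{d}
  B via B→a: +{a}
  B via B→d: +{d}
  C via C→b b: +{b}
  S via S→B a: +{a,d}
  S via S→b: +{b}
  FIRST(S)={a,b,d}  FIRST(A)={d}  FIRST(B)={a,d}  FIRST(C)={b}
iter 2:
  C via C→S b S: +{a,d}
  FIRST(S)={a,b,d}  FIRST(A)={d}  FIRST(B)={a,d}  FIRST(C)={a,b,d}
iter 3: done
  FIRST(S)={a,b,d}  FIRST(A)={d}  FIRST(B)={a,d}  FIRST(C)={a,b,d}

FIRST(S) = ["a", "b", "d"]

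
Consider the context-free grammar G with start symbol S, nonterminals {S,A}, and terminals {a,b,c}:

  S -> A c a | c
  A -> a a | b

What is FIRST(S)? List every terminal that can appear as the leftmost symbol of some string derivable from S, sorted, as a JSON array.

FIRST sets, iterate to fixpoint:
pass 1:
  A via A→a a: +{a}
  A via A→b: +{b}
  S via S→A c a: +{a,b}
  S via S→c: +{c}
  FIRST[S]={a,b,c}  FIRST[A]={a,b}
pass 2: done
  FIRST[S]={a,b,c}  FIRST[A]={a,b}

FIRST(S) = ["a", "b", "c"]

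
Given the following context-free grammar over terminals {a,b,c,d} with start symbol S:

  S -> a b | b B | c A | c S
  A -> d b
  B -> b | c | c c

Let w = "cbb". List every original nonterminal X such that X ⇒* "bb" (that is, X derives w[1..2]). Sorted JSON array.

Convert to CNF:
  S -> T1 B | T2 A | T2 S | T3 T1
  A -> T0 T1
  B -> T2 T2 | b | c
  T0 -> d
  T1 -> b
  T2 -> c
  T3 -> a

Fill CYK table bottom-up — only the sub-triangle for w[1..2]:
  cell(1,1) b: {B,T1}  orig:{B}
  cell(2,2) b: {B,T1}  orig:{B}
  cell(1,2) bb: {S}

Original NTs in T[1,2] deriving "bb": ["S"]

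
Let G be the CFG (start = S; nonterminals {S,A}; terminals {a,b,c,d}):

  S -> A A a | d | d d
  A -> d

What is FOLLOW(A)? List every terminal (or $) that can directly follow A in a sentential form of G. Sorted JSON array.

FIRST iteration:
iter 1:
  A via A→d: +{d}
  S via S→A A a: +{d}
  FIRST(S)={d}  FIRST(A)={d}
iter 2: done
  FIRST(S)={d}  FIRST(A)={d}

FOLLOW iteration:
seed FOLLOW(S) with $
iter 1:
  S→A A a: FOLLOW(A) ⊇ FIRST(A) = {d}; new: +{d}
  S→A A a: FOLLOW(A) ⊇ FIRST(a) = {a}; new: +{a}
  FOLLOW(S)={$}  FOLLOW(A)={a,d}
iter 2: (no change)
  FOLLOW(S)={$}  FOLLOW(A)={a,d}

FOLLOW(A) = ["a", "d"]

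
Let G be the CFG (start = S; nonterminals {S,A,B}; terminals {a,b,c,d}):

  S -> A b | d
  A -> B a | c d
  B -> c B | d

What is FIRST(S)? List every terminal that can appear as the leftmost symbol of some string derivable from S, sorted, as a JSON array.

FIRST sets, iterate to fixpoint:
iter 1:
  A via A→c d: +{c}
  B via B→c B: +{c}
  B via B→d: +{d}
  S via S→A b: +{c}
  S via S→d: +{d}
  FIRST(S)={c,d}  FIRST(A)={c}  FIRST(B)={c,d}
iter 2:
  A via A→B a: +{d}
  FIRST(S)={c,d}  FIRST(A)={c,d}  FIRST(B)={c,d}
iter 3: (stable)
  FIRST(S)={c,d}  FIRST(A)={c,d}  FIRST(B)={c,d}

FIRST(S) = ["c", "d"]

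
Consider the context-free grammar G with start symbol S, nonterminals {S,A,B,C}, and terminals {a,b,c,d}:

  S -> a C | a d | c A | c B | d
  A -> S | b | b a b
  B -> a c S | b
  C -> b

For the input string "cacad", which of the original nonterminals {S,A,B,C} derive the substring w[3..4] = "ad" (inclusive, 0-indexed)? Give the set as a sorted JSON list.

CNF form of G:
  S -> T0 C | T0 T1 | T3 A | T3 B | d
  A -> T0 C | T0 T1 | T2 X4 | T3 A | T3 B | b | d
  B -> T0 X5 | b
  C -> b
  T0 -> a
  T1 -> d
  T2 -> b
  T3 -> c
  X4 -> T0 T2
  X5 -> T3 S

CYK table (by increasing span), restricted to cells inside w[3..4]:
  [3..3]={T0}  "a"  orig:{}
  [4..4]={A,S,T1}  "d"  orig:{A,S}
  [3..4]={A,S}  "ad"

Original NTs in T[3,4] deriving "ad": ["A", "S"]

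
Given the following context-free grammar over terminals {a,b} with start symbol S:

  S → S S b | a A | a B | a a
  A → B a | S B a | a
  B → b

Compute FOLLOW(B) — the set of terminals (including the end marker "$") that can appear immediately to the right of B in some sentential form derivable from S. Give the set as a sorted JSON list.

FIRST sets, iterate to fixpoint:
pass 1:
  A via A→a: +{a}
  B via B→b: +{b}
  S via S→a A: +{a}
  FIRST[S]={a}  FIRST[A]={a}  FIRST[B]={b}
pass 2:
  A via A→B a: +{b}
  FIRST[S]={a}  FIRST[A]={a,b}  FIRST[B]={b}
pass 3: (stable)
  FIRST[S]={a}  FIRST[A]={a,b}  FIRST[B]={b}

FOLLOW iteration:
seed FOLLOW(S) with $
pass 1:
  A→B a: FOLLOW(B) ⊇ FIRST(a) = {a}; new: +{a}
  A→S B a: FOLLOW(S) ⊇ FIRST(B) = {b}; new: +{b}
  S→S S b: FOLLOW(S) ⊇ FIRST(S) = {a}; new: +{a}
  S→a A: FOLLOW(A) ⊇ FOLLOW(S) ⊇ {$,a,b}; new: +{$,a,b}
  S→a B: FOLLOW(B) ⊇ FOLLOW(S) ⊇ {$,a,b}; new: +{$,b}
  S: {$,a,b}  A: {$,a,b}  B: {$,a,b}
pass 2: — fixpoint
  S: {$,a,b}  A: {$,a,b}  B: {$,a,b}

FOLLOW(B) = ["$", "a", "b"]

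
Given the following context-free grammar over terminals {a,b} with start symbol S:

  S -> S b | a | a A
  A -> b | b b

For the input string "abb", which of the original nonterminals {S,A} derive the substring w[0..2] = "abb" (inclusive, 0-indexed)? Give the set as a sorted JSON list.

Convert to CNF:
  S -> S T0 | T1 A | a
  A -> T0 T0 | b
  T0 -> b
  T1 -> a

CYK fill, restricted to cells inside w[0..2]:
  [0..0]={S,T1}  "a"  orig:{S}
  [1..1]={A,T0}  "b"  orig:{A}
  [2..2]={A,T0}  "b"  orig:{A}
  [0..1]={S}  "ab"
  [1..2]={A}  "bb"
  [0..2]={S}  "abb"

Original NTs in T[0,2] deriving "abb": ["S"]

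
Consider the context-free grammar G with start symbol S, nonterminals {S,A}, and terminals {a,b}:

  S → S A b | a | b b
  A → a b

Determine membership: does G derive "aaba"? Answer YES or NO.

CNF form of G:
  S -> S X2 | T1 T1 | a
  A -> T0 T1
  T0 -> a
  T1 -> b
  X2 -> A T1

CYK fill:
  cell(0,0) a: {S,T0}  orig:{S}
  cell(1,1) a: {S,T0}  orig:{S}
  cell(2,2) b: {T1}  orig:{}
  cell(3,3) a: {S,T0}  orig:{S}
  cell(0,1) aa: ∅
  cell(1,2) ab: {A}
  cell(2,3) ba: ∅
  cell(0,2) aab: ∅
  cell(1,3) aba: ∅
  cell(0,3) aaba: ∅

S ∉ T[0,3] ⇒ NO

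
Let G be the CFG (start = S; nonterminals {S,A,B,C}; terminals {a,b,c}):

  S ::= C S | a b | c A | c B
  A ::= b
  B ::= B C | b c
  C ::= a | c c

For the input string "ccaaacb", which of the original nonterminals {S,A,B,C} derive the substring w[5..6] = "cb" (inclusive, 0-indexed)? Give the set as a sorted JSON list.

Convert to CNF:
  S -> C S | T1 A | T1 B | T2 T0
  A -> b
  B -> B C | T0 T1
  C -> T1 T1 | a
  T0 -> b
  T1 -> c
  T2 -> a

CYK fill — only the sub-triangle for w[5..6]:
  T[5,5] 'c' = {T1}  orig:{}
  T[6,6] 'b' = {A,T0}  orig:{A}
  T[5,6] 'cb' = {S}

Original NTs in T[5,6] deriving "cb": ["S"]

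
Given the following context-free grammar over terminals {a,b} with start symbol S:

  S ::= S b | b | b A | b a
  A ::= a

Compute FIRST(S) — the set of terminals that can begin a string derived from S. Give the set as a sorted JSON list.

FIRST iteration:
pass 1:
  A via A→a: +{a}
  S via S→b: +{b}
  FIRST[S]={b}  FIRST[A]={a}
pass 2: (stable)
  FIRST[S]={b}  FIRST[A]={a}

FIRST(S) = ["b"]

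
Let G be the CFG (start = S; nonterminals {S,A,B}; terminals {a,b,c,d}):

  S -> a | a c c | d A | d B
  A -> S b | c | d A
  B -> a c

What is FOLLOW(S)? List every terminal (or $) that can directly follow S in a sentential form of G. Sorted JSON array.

Compute FIRST by fixpoint:
pass 1:
  A via A→c: +{c}
  A via A→d A: +{d}
  B via B→a c: +{a}
  S via S→a: +{a}
  S via S→d A: +{d}
  FIRST(S)={a,d}  FIRST(A)={c,d}  FIRST(B)={a}
pass 2:
  A via A→S b: +{a}
  FIRST(S)={a,d}  FIRST(A)={a,c,d}  FIRST(B)={a}
pass 3: (no change)
  FIRST(S)={a,d}  FIRST(A)={a,c,d}  FIRST(B)={a}

Compute FOLLOW by fixpoint:
seed FOLLOW(S) with $
pass 1:
  A→S b: FOLLOW(S) ⊇ FIRST(b) = {b}; new: +{b}
  S→d A: FOLLOW(A) ⊇ FOLLOW(S) ⊇ {$,b}; new: +{$,b}
  S→d B: FOLLOW(B) ⊇ FOLLOW(S) ⊇ {$,b}; new: +{$,b}
  FOLLOW(S)={$,b}  FOLLOW(A)={$,b}  FOLLOW(B)={$,b}
pass 2: — fixpoint
  FOLLOW(S)={$,b}  FOLLOW(A)={$,b}  FOLLOW(B)={$,b}

FOLLOW(S) = ["$", "b"]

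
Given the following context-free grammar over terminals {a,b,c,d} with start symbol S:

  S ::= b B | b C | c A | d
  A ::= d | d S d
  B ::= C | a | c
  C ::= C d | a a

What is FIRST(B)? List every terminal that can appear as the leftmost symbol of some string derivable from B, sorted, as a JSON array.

Compute FIRST by fixpoint:
[1]
  A via A→d: +{d}
  B via B→a: +{a}
  B via B→c: +{c}
  C via C→a a: +{a}
  S via S→b B: +{b}
  S via S→c A: +{c}
  S via S→d: +{d}
  FIRST(S)={b,c,d}  FIRST(A)={d}  FIRST(B)={a,c}  FIRST(C)={a}
[2] done
  FIRST(S)={b,c,d}  FIRST(A)={d}  FIRST(B)={a,c}  FIRST(C)={a}

FIRST(B) = ["a", "c"]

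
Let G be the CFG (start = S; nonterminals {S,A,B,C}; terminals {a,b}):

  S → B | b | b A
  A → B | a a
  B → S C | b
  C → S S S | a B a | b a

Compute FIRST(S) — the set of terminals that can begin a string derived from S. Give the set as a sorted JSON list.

FIRST sets, iterate to fixpoint:
iter 1:
  A via A→a a: +{a}
  B via B→b: +{b}
  C via C→a B a: +{a}
  C via C→b a: +{b}
  S via S→B: +{b}
  FIRST(S)={b}  FIRST(A)={a}  FIRST(B)={b}  FIRST(C)={a,b}
iter 2:
  A via A→B: +{b}
  FIRST(S)={b}  FIRST(A)={a,b}  FIRST(B)={b}  FIRST(C)={a,b}
iter 3: — fixpoint
  FIRST(S)={b}  FIRST(A)={a,b}  FIRST(B)={b}  FIRST(C)={a,b}

FIRST(S) = ["b"]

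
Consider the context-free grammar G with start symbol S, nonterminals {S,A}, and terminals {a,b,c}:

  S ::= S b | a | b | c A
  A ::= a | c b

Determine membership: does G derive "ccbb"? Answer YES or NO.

Convert to CNF:
  S -> S T1 | T0 A | a | b
  A -> T0 T1 | a
  T0 -> c
  T1 -> b

CYK fill:
  cell(0,0) c: {T0}  orig:{}
  cell(1,1) c: {T0}  orig:{}
  cell(2,2) b: {S,T1}  orig:{S}
  cell(3,3) b: {S,T1}  orig:{S}
  cell(0,1) cc: ∅
  cell(1,2) cb: {A}
  cell(2,3) bb: {S}
  cell(0,2) ccb: {S}
  cell(1,3) cbb: ∅
  cell(0,3) ccbb: {S}

S ∈ T[0,3] ⇒ YES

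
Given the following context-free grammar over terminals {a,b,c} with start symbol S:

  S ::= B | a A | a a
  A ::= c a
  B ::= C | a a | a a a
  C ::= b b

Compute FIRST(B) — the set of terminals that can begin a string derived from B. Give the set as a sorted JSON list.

FIRST sets, iterate to fixpoint:
[1]
  A via A→c a: +{c}
  B via B→a a: +{a}
  C via C→b b: +{b}
  S via S→B: +{a}
  FIRST(S)={a}  FIRST(A)={c}  FIRST(B)={a}  FIRST(C)={b}
[2]
  B via B→C: +{b}
  S via S→B: +{b}
  FIRST(S)={a,b}  FIRST(A)={c}  FIRST(B)={a,b}  FIRST(C)={b}
[3] done
  FIRST(S)={a,b}  FIRST(A)={c}  FIRST(B)={a,b}  FIRST(C)={b}

FIRST(B) = ["a", "b"]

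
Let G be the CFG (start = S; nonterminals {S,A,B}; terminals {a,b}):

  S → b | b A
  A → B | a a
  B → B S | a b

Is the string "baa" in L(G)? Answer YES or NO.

Convert to CNF:
  S -> T1 A | b
  A -> B S | T0 T0 | T0 T1
  B -> B S | T0 T1
  T0 -> a
  T1 -> b

CYK fill:
  T[0,0] 'b' = {S,T1}  orig:{S}
  T[1,1] 'a' = {T0}  orig:{}
  T[2,2] 'a' = {T0}  orig:{}
  T[0,1] 'ba' = ∅
  T[1,2] 'aa' = {A}
  T[0,2] 'baa' = {S}

S ∈ T[0,2] ⇒ YES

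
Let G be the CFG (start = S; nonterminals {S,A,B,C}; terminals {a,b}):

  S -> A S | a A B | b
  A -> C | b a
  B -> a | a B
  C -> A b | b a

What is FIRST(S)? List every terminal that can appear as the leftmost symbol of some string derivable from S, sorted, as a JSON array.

FIRST iteration:
round 1:
  A via A→b a: +{b}
  B via B→a: +{a}
  C via C→A b: +{b}
  S via S→A S: +{b}
  S via S→a A B: +{a}
  FIRST(S)={a,b}  FIRST(A)={b}  FIRST(B)={a}  FIRST(C)={b}
round 2: (stable)
  FIRST(S)={a,b}  FIRST(A)={b}  FIRST(B)={a}  FIRST(C)={b}

FIRST(S) = ["a", "b"]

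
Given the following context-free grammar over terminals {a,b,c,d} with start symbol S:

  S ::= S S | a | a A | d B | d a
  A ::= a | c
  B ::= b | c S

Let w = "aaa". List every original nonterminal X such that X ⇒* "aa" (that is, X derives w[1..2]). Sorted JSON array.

CNF form of G:
  S -> S S | T1 A | T2 B | T2 T1 | a
  A -> a | c
  B -> T0 S | b
  T0 -> c
  T1 -> a
  T2 -> d

Fill CYK table bottom-up — only the sub-triangle for w[1..2]:
  [1..1]={A,S,T1}  "a"  orig:{A,S}
  [2..2]={A,S,T1}  "a"  orig:{A,S}
  [1..2]={S}  "aa"

Original NTs in T[1,2] deriving "aa": ["S"]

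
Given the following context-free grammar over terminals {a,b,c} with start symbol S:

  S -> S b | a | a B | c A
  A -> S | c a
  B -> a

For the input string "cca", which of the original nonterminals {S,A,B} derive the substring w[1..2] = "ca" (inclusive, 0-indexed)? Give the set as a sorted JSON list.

Convert to CNF:
  S -> S T0 | T1 B | T2 A | a
  A -> S T0 | T1 B | T2 A | T2 T1 | a
  B -> a
  T0 -> b
  T1 -> a
  T2 -> c

Fill CYK table bottom-up — only the sub-triangle for w[1..2]:
  [1..1]={T2}  "c"  orig:{}
  [2..2]={A,B,S,T1}  "a"  orig:{A,B,S}
  [1..2]={A,S}  "ca"

Original NTs in T[1,2] deriving "ca": ["A", "S"]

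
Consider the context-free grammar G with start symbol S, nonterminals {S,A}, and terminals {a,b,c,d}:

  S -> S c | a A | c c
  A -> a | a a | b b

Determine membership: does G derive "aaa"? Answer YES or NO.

Convert to CNF:
  S -> S T2 | T0 A | T2 T2
  A -> T0 T0 | T1 T1 | a
  T0 -> a
  T1 -> b
  T2 -> c

Fill CYK table bottom-up:
  cell(0,0) a: {A,T0}  orig:{A}
  cell(1,1) a: {A,T0}  orig:{A}
  cell(2,2) a: {A,T0}  orig:{A}
  cell(0,1) aa: {A,S}
  cell(1,2) aa: {A,S}
  cell(0,2) aaa: {S}

S ∈ T[0,2] ⇒ YES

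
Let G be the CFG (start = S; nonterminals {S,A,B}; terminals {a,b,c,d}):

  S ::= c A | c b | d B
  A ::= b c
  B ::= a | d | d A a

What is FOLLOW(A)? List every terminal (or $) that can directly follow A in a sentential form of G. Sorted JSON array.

FIRST sets, iterate to fixpoint:
[1]
  A via A→b c: +{b}
  B via B→a: +{a}
  B via B→d: +{d}
  S via S→c A: +{c}
  S via S→d B: +{d}
  FIRST(S)={c,d}  FIRST(A)={b}  FIRST(B)={a,d}
[2] done
  FIRST(S)={c,d}  FIRST(A)={b}  FIRST(B)={a,d}

FOLLOW iteration:
initialize: $ ∈ FOLLOW(S)
round 1:
  B→d A a: FOLLOW(A) ⊇ FIRST(a) = {a}; new: +{a}
  S→c A: FOLLOW(A) ⊇ FOLLOW(S) ⊇ {$}; new: +{$}
  S→d B: FOLLOW(B) ⊇ FOLLOW(S) ⊇ {$}; new: +{$}
  S: {$}  A: {$,a}  B: {$}
round 2: — fixpoint
  S: {$}  A: {$,a}  B: {$}

FOLLOW(A) = ["$", "a"]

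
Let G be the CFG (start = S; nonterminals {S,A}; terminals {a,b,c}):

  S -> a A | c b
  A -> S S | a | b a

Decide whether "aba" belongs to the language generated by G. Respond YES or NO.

CNF form of G:
  S -> T1 A | T2 T0
  A -> S S | T0 T1 | a
  T0 -> b
  T1 -> a
  T2 -> c

CYK table (by increasing span):
  T[0,0] 'a' = {A,T1}  orig:{A}
  T[1,1] 'b' = {T0}  orig:{}
  T[2,2] 'a' = {A,T1}  orig:{A}
  T[0,1] 'ab' = ∅
  T[1,2] 'ba' = {A}
  T[0,2] 'aba' = {S}

S ∈ T[0,2] ⇒ YES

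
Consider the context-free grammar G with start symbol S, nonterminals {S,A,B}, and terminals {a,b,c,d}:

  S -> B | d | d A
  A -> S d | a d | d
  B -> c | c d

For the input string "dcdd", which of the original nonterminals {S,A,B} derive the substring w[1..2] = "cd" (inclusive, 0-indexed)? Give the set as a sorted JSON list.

Convert to CNF:
  S -> T0 A | T2 T0 | c | d
  A -> S T0 | T1 T0 | d
  B -> T2 T0 | c
  T0 -> d
  T1 -> a
  T2 -> c

CYK fill, restricted to cells inside w[1..2]:
  [1..1]={B,S,T2}  "c"  orig:{B,S}
  [2..2]={A,S,T0}  "d"  orig:{A,S}
  [1..2]={A,B,S}  "cd"

Original NTs in T[1,2] deriving "cd": ["A", "B", "S"]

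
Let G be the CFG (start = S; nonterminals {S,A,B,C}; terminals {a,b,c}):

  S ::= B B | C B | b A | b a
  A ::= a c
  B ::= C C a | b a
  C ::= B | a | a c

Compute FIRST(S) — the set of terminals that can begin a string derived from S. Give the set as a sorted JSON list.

Compute FIRST by fixpoint:
pass 1:
  A via A→a c: +{a}
  B via B→b a: +{b}
  C via C→B: +{b}
  C via C→a: +{a}
  S via S→B B: +{b}
  S via S→C B: +{a}
  S: {a,b}  A: {a}  B: {b}  C: {a,b}
pass 2:
  B via B→C C a: +{a}
  S: {a,b}  A: {a}  B: {a,b}  C: {a,b}
pass 3: (no change)
  S: {a,b}  A: {a}  B: {a,b}  C: {a,b}

FIRST(S) = ["a", "b"]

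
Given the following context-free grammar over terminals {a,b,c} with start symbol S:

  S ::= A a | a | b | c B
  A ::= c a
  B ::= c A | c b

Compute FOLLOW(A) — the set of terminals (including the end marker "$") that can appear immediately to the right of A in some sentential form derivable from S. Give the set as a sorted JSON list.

FIRST iteration:
[1]
  A via A→c a: +{c}
  B via B→c A: +{c}
  S via S→A a: +{c}
  S via S→a: +{a}
  S via S→b: +{b}
  S: {a,b,c}  A: {c}  B: {c}
[2] (stable)
  S: {a,b,c}  A: {c}  B: {c}

FOLLOW iteration:
seed FOLLOW(S) with $
pass 1:
  S→A a: FOLLOW(A) ⊇ FIRST(a) = {a}; new: +{a}
  S→c B: FOLLOW(B) ⊇ FOLLOW(S) ⊇ {$}; new: +{$}
  FOLLOW(S)={$}  FOLLOW(A)={a}  FOLLOW(B)={$}
pass 2:
  B→c A: FOLLOW(A) ⊇ FOLLOW(B) ⊇ {$}; new: +{$}
  FOLLOW(S)={$}  FOLLOW(A)={$,a}  FOLLOW(B)={$}
pass 3: — fixpoint
  FOLLOW(S)={$}  FOLLOW(A)={$,a}  FOLLOW(B)={$}

FOLLOW(A) = ["$", "a"]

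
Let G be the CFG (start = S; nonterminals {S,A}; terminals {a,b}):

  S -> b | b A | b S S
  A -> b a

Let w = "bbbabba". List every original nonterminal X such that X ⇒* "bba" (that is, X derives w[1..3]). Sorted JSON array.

CNF form of G:
  S -> T0 A | T0 X2 | b
  A -> T0 T1
  T0 -> b
  T1 -> a
  X2 -> S S

CYK table (by increasing span) (cells [i..j] with 1 ≤ i ≤ j ≤ 3 only):
  cell(1,1) b: {S,T0}  orig:{S}
  cell(2,2) b: {S,T0}  orig:{S}
  cell(3,3) a: {T1}  orig:{}
  cell(1,2) bb: {X2}  orig:{}
  cell(2,3) ba: {A}
  cell(1,3) bba: {S}

Original NTs in T[1,3] deriving "bba": ["S"]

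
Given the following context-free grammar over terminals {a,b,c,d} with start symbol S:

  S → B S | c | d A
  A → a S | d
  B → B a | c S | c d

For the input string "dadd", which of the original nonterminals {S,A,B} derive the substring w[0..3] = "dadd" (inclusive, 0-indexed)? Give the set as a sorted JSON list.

Convert to CNF:
  S -> B S | T2 A | c
  A -> T0 S | d
  B -> B T0 | T1 S | T1 T2
  T0 -> a
  T1 -> c
  T2 -> d

Fill CYK table bottom-up — only the sub-triangle for w[0..3]:
  cell(0,0) d: {A,T2}  orig:{A}
  cell(1,1) a: {T0}  orig:{}
  cell(2,2) d: {A,T2}  orig:{A}
  cell(3,3) d: {A,T2}  orig:{A}
  cell(0,1) da: ∅
  cell(1,2) ad: ∅
  cell(2,3) dd: {S}
  cell(0,2) dad: ∅
  cell(1,3) add: {A}
  cell(0,3) dadd: {S}

Original NTs in T[0,3] deriving "dadd": ["S"]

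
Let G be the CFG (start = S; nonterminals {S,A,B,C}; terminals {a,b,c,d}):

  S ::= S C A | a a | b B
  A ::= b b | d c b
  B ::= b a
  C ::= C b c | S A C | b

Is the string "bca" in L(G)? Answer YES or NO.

Convert to CNF:
  S -> S X7 | T0 B | T3 T3
  A -> T0 T0 | T1 X4
  B -> T0 T3
  C -> C X5 | S X6 | b
  T0 -> b
  T1 -> d
  T2 -> c
  T3 -> a
  X4 -> T2 T0
  X5 -> T0 T2
  X6 -> A C
  X7 -> C A

CYK fill:
  T[0,0] 'b' = {C,T0}  orig:{C}
  T[1,1] 'c' = {T2}  orig:{}
  T[2,2] 'a' = {T3}  orig:{}
  T[0,1] 'bc' = {X5}  orig:{}
  T[1,2] 'ca' = ∅
  T[0,2] 'bca' = ∅

S ∉ T[0,2] ⇒ NO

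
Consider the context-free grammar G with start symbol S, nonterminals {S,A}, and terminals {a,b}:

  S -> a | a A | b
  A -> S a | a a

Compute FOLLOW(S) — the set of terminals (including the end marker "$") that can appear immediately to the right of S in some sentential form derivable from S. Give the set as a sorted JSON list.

FIRST iteration:
iter 1:
  A via A→a a: +{a}
  S via S→a: +{a}
  S via S→b: +{b}
  FIRST[S]={a,b}  FIRST[A]={a}
iter 2:
  A via A→S a: +{b}
  FIRST[S]={a,b}  FIRST[A]={a,b}
iter 3: (no change)
  FIRST[S]={a,b}  FIRST[A]={a,b}

Compute FOLLOW by fixpoint:
initialize: $ ∈ FOLLOW(S)
round 1:
  A→S a: FOLLOW(S) ⊇ FIRST(a) = {a}; new: +{a}
  S→a A: FOLLOW(A) ⊇ FOLLOW(S) ⊇ {$,a}; new: +{$,a}
  FOLLOW(S)={$,a}  FOLLOW(A)={$,a}
round 2: done
  FOLLOW(S)={$,a}  FOLLOW(A)={$,a}

FOLLOW(S) = ["$", "a"]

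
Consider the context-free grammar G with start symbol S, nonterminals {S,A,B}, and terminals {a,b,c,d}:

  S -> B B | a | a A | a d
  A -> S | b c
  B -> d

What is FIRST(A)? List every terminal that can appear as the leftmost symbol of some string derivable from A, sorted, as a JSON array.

FIRST iteration:
pass 1:
  A via A→b c: +{b}
  B via B→d: +{d}
  S via S→B B: +{d}
  S via S→a: +{a}
  S: {a,d}  A: {b}  B: {d}
pass 2:
  A via A→S: +{a,d}
  S: {a,d}  A: {a,b,d}  B: {d}
pass 3: (no change)
  S: {a,d}  A: {a,b,d}  B: {d}

FIRST(A) = ["a", "b", "d"]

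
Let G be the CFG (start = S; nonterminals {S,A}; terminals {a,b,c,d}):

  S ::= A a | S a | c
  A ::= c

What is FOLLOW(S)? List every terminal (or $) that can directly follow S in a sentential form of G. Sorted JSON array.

FIRST sets, iterate to fixpoint:
iter 1:
  A via A→c: +{c}
  S via S→A a: +{c}
  FIRST(S)={c}  FIRST(A)={c}
iter 2: (stable)
  FIRST(S)={c}  FIRST(A)={c}

Compute FOLLOW by fixpoint:
seed FOLLOW(S) with $
round 1:
  S→A a: FOLLOW(A) ⊇ FIRST(a) = {a}; new: +{a}
  S→S a: FOLLOW(S) ⊇ FIRST(a) = {a}; new: +{a}
  FOLLOW[S]={$,a}  FOLLOW[A]={a}
round 2: (no change)
  FOLLOW[S]={$,a}  FOLLOW[A]={a}

FOLLOW(S) = ["$", "a"]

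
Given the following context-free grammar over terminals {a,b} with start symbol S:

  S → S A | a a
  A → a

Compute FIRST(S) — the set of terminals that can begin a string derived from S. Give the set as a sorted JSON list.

FIRST sets, iterate to fixpoint:
pass 1:
  A via A→a: +{a}
  S via S→a a: +{a}
  FIRST[S]={a}  FIRST[A]={a}
pass 2: (stable)
  FIRST[S]={a}  FIRST[A]={a}

FIRST(S) = ["a"]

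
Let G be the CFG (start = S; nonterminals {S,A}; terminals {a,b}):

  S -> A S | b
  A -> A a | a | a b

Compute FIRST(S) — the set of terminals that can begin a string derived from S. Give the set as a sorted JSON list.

FIRST sets, iterate to fixpoint:
pass 1:
  A via A→a: +{a}
  S via S→A S: +{a}
  S via S→b: +{b}
  FIRST(S)={a,b}  FIRST(A)={a}
pass 2: (no change)
  FIRST(S)={a,b}  FIRST(A)={a}

FIRST(S) = ["a", "b"]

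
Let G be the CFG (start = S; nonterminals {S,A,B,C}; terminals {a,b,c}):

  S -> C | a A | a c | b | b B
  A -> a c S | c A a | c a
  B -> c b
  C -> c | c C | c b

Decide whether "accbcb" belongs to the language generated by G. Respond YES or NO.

CNF form of G:
  S -> T0 A | T0 T1 | T1 C | T1 T2 | T2 B | b | c
  A -> T0 X3 | T1 T0 | T1 X4
  B -> T1 T2
  C -> T1 C | T1 T2 | c
  T0 -> a
  T1 -> c
  T2 -> b
  X3 -> T1 S
  X4 -> A T0

Fill CYK table bottom-up:
  cell(0,0) a: {T0}  orig:{}
  cell(1,1) c: {C,S,T1}  orig:{C,S}
  cell(2,2) c: {C,S,T1}  orig:{C,S}
  cell(3,3) b: {S,T2}  orig:{S}
  cell(4,4) c: {C,S,T1}  orig:{C,S}
  cell(5,5) b: {S,T2}  orig:{S}
  cell(0,1) ac: {S}
  cell(1,2) cc: {C,S,X3}  orig:{C,S}
  cell(2,3) cb: {B,C,S,X3}  orig:{B,C,S}
  cell(3,4) bc: ∅
  cell(4,5) cb: {B,C,S,X3}  orig:{B,C,S}
  cell(0,2) acc: {A}
  cell(1,3) ccb: {C,S,X3}  orig:{C,S}
  cell(2,4) cbc: ∅
  cell(3,5) bcb: {S}
  cell(0,3) accb: {A}
  cell(1,4) ccbc: ∅
  cell(2,5) cbcb: {X3}  orig:{}
  cell(0,4) accbc: ∅
  cell(1,5) ccbcb: ∅
  cell(0,5) accbcb: ∅

S ∉ T[0,5] ⇒ NO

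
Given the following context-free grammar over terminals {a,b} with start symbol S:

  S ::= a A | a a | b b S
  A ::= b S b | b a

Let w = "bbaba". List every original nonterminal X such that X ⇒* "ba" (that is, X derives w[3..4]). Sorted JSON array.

CNF form of G:
  S -> T0 X3 | T1 A | T1 T1
  A -> T0 T1 | T0 X2
  T0 -> b
  T1 -> a
  X2 -> S T0
  X3 -> T0 S

CYK table (by increasing span) (cells [i..j] with 3 ≤ i ≤ j ≤ 4 only):
  T[3,3] 'b' = {T0}  orig:{}
  T[4,4] 'a' = {T1}  orig:{}
  T[3,4] 'ba' = {A}

Original NTs in T[3,4] deriving "ba": ["A"]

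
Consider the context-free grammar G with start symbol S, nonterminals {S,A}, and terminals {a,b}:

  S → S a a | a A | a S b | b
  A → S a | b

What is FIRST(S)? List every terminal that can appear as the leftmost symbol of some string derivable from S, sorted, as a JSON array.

Compute FIRST by fixpoint:
[1]
  A via A→b: +{b}
  S via S→a A: +{a}
  S via S→b: +{b}
  S: {a,b}  A: {b}
[2]
  A via A→S a: +{a}
  S: {a,b}  A: {a,b}
[3] done
  S: {a,b}  A: {a,b}

FIRST(S) = ["a", "b"]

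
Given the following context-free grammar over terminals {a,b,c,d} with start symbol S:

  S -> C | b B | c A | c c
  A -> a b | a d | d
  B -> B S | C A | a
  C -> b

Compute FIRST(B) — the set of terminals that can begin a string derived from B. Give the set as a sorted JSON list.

Compute FIRST by fixpoint:
[1]
  A via A→a b: +{a}
  A via A→d: +{d}
  B via B→a: +{a}
  C via C→b: +{b}
  S via S→C: +{b}
  S via S→c A: +{c}
  FIRST(S)={b,c}  FIRST(A)={a,d}  FIRST(B)={a}  FIRST(C)={b}
[2]
  B via B→C A: +{b}
  FIRST(S)={b,c}  FIRST(A)={a,d}  FIRST(B)={a,b}  FIRST(C)={b}
[3] done
  FIRST(S)={b,c}  FIRST(A)={a,d}  FIRST(B)={a,b}  FIRST(C)={b}

FIRST(B) = ["a", "b"]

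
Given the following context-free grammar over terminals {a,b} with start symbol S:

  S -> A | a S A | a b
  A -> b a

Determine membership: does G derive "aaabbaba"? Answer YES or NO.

Convert to CNF:
  S -> T0 T1 | T1 T0 | T1 X2
  A -> T0 T1
  T0 -> b
  T1 -> a
  X2 -> S A

CYK table (by increasing span):
  [0..0]={T1}  "a"  orig:{}
  [1..1]={T1}  "a"  orig:{}
  [2..2]={T1}  "a"  orig:{}
  [3..3]={T0}  "b"  orig:{}
  [4..4]={T0}  "b"  orig:{}
  [5..5]={T1}  "a"  orig:{}
  [6..6]={T0}  "b"  orig:{}
  [7..7]={T1}  "a"  orig:{}
  [0..1]=∅  "aa"
  [1..2]=∅  "aa"
  [2..3]={S}  "ab"
  [3..4]=∅  "bb"
  [4..5]={A,S}  "ba"
  [5..6]={S}  "ab"
  [6..7]={A,S}  "ba"
  [0..2]=∅  "aaa"
  [1..3]=∅  "aab"
  [2..4]=∅  "abb"
  [3..5]=∅  "bba"
  [4..6]=∅  "bab"
  [5..7]=∅  "aba"
  [0..3]=∅  "aaab"
  [1..4]=∅  "aabb"
  [2..5]={X2}  "abba"  orig:{}
  [3..6]=∅  "bbab"
  [4..7]={X2}  "baba"  orig:{}
  [0..4]=∅  "aaabb"
  [1..5]={S}  "aabba"
  [2..6]=∅  "abbab"
  [3..7]=∅  "bbaba"
  [0..5]=∅  "aaabba"
  [1..6]=∅  "aabbab"
  [2..7]=∅  "abbaba"
  [0..6]=∅  "aaabbab"
  [1..7]={X2}  "aabbaba"  orig:{}
  [0..7]={S}  "aaabbaba"

S ∈ T[0,7] ⇒ YES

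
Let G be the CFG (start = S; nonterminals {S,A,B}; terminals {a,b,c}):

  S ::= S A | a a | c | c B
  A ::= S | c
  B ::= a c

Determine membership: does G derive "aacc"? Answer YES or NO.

CNF form of G:
  S -> S A | T0 T0 | T1 B | c
  A -> S A | T0 T0 | T1 B | c
  B -> T0 T1
  T0 -> a
  T1 -> c

CYK fill:
  cell(0,0) a: {T0}  orig:{}
  cell(1,1) a: {T0}  orig:{}
  cell(2,2) c: {A,S,T1}  orig:{A,S}
  cell(3,3) c: {A,S,T1}  orig:{A,S}
  cell(0,1) aa: {A,S}
  cell(1,2) ac: {B}
  cell(2,3) cc: {A,S}
  cell(0,2) aac: {A,S}
  cell(1,3) acc: ∅
  cell(0,3) aacc: {A,S}

S ∈ T[0,3] ⇒ YES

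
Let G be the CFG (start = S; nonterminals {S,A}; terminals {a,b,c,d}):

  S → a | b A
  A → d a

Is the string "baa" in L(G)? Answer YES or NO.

Convert to CNF:
  S -> T2 A | a
  A -> T0 T1
  T0 -> d
  T1 -> a
  T2 -> b

CYK fill:
  [0..0]={T2}  "b"  orig:{}
  [1..1]={S,T1}  "a"  orig:{S}
  [2..2]={S,T1}  "a"  orig:{S}
  [0..1]=∅  "ba"
  [1..2]=∅  "aa"
  [0..2]=∅  "baa"

S ∉ T[0,2] ⇒ NO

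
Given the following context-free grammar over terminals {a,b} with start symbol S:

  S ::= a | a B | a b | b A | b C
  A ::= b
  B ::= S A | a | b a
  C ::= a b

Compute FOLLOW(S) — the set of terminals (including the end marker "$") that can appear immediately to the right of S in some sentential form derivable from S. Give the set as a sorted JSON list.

FIRST iteration:
pass 1:
  A via A→b: +{b}
  B via B→a: +{a}
  B via B→b a: +{b}
  C via C→a b: +{a}
  S via S→a: +{a}
  S via S→b A: +{b}
  FIRST[S]={a,b}  FIRST[A]={b}  FIRST[B]={a,b}  FIRST[C]={a}
pass 2: (no change)
  FIRST[S]={a,b}  FIRST[A]={b}  FIRST[B]={a,b}  FIRST[C]={a}

Compute FOLLOW by fixpoint:
seed FOLLOW(S) with $
pass 1:
  B→S A: FOLLOW(S) ⊇ FIRST(A) = {b}; new: +{b}
  S→a B: FOLLOW(B) ⊇ FOLLOW(S) ⊇ {$,b}; new: +{$,b}
  S→b A: FOLLOW(A) ⊇ FOLLOW(S) ⊇ {$,b}; new: +{$,b}
  S→b C: FOLLOW(C) ⊇ FOLLOW(S) ⊇ {$,b}; new: +{$,b}
  FOLLOW[S]={$,b}  FOLLOW[A]={$,b}  FOLLOW[B]={$,b}  FOLLOW[C]={$,b}
pass 2: done
  FOLLOW[S]={$,b}  FOLLOW[A]={$,b}  FOLLOW[B]={$,b}  FOLLOW[C]={$,b}

FOLLOW(S) = ["$", "b"]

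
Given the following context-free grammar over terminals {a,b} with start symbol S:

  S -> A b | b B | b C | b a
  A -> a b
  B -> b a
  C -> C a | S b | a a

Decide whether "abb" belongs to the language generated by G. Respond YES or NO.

Convert to CNF:
  S -> A T1 | T1 B | T1 C | T1 T0
  A -> T0 T1
  B -> T1 T0
  C -> C T0 | S T1 | T0 T0
  T0 -> a
  T1 -> b

CYK fill:
  T[0,0] 'a' = {T0}  orig:{}
  T[1,1] 'b' = {T1}  orig:{}
  T[2,2] 'b' = {T1}  orig:{}
  T[0,1] 'ab' = {A}
  T[1,2] 'bb' = ∅
  T[0,2] 'abb' = {S}

S ∈ T[0,2] ⇒ YES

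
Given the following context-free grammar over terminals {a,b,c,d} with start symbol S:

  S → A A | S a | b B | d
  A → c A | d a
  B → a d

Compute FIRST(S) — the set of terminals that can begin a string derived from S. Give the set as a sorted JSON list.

Compute FIRST by fixpoint:
iter 1:
  A via A→c A: +{c}
  A via A→d a: +{d}
  B via B→a d: +{a}
  S via S→A A: +{c,d}
  S via S→b B: +{b}
  S: {b,c,d}  A: {c,d}  B: {a}
iter 2: — fixpoint
  S: {b,c,d}  A: {c,d}  B: {a}

FIRST(S) = ["b", "c", "d"]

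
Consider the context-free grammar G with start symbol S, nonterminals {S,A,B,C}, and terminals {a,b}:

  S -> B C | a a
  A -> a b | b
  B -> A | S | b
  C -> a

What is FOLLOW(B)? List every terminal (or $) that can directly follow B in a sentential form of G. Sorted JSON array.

FIRST sets, iterate to fixpoint:
pass 1:
  A via A→a b: +{a}
  A via A→b: +{b}
  B via B→A: +{a,b}
  C via C→a: +{a}
  S via S→B C: +{a,b}
  FIRST(S)={a,b}  FIRST(A)={a,b}  FIRST(B)={a,b}  FIRST(C)={a}
pass 2: done
  FIRST(S)={a,b}  FIRST(A)={a,b}  FIRST(B)={a,b}  FIRST(C)={a}

Compute FOLLOW by fixpoint:
FOLLOW(S) := {$}
[1]
  S→B C: FOLLOW(B) ⊇ FIRST(C) = {a}; new: +{a}
  S→B C: FOLLOW(C) ⊇ FOLLOW(S) ⊇ {$}; new: +{$}
  FOLLOW[S]={$}  FOLLOW[A]={}  FOLLOW[B]={a}  FOLLOW[C]={$}
[2]
  B→A: FOLLOW(A) ⊇ FOLLOW(B) ⊇ {a}; new: +{a}
  B→S: FOLLOW(S) ⊇ FOLLOW(B) ⊇ {a}; new: +{a}
  S→B C: FOLLOW(C) ⊇ FOLLOW(S) ⊇ {$,a}; new: +{a}
  FOLLOW[S]={$,a}  FOLLOW[A]={a}  FOLLOW[B]={a}  FOLLOW[C]={$,a}
[3] (stable)
  FOLLOW[S]={$,a}  FOLLOW[A]={a}  FOLLOW[B]={a}  FOLLOW[C]={$,a}

FOLLOW(B) = ["a"]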